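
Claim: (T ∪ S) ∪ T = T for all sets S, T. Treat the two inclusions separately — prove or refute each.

Only the reverse inclusion holds.

(⊆) This inclusion fails. Take S = {1}, T = ∅; then 1 ∈ (T ∪ S) ∪ T but 1 ∉ T.

(⊇) Let x ∈ T. Then either x ∈ T and x ∉ S; or x ∈ S ∩ T. In each case x ∈ (T ∪ S) ∪ T, so T ⊆ (T ∪ S) ∪ T.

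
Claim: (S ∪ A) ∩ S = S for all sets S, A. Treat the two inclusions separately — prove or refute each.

Both inclusions hold; the sets are equal.

(⟹) Let x ∈ (S ∪ A) ∩ S. Then either x ∈ S and x ∉ A; or x ∈ S ∩ A. In each case x ∈ S, so (S ∪ A) ∩ S ⊆ S.

(⟸) Let x ∈ S. Then either x ∈ S and x ∉ A; or x ∈ S ∩ A. In each case x ∈ (S ∪ A) ∩ S, so S ⊆ (S ∪ A) ∩ S.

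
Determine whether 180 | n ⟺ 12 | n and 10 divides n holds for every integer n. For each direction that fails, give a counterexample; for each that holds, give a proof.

Only the forward implication holds.

(⟹) If 180 ∣ n, write n = 180q. Since 180 = 15·12, n = 12·(15q), so 12 ∣ n; and since 180 = 18·10, n = 10·(18q), so 10 ∣ n.

(⟸) This fails: take n = 60. Both 12 ∣ 60 and 10 ∣ 60, yet 60 is not a multiple of 180 (since 60 = 0·180 + 60), so 180 ∤ 60.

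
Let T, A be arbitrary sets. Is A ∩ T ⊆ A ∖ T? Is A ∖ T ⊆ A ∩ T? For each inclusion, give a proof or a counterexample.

(⊆) fails and (⊇) fails.

Forward inclusion. This inclusion fails. Take T = {1}, A = {1}; then 1 ∈ A ∩ T but 1 ∉ A ∖ T.

Reverse inclusion. This inclusion fails. Take T = ∅, A = {1}; then 1 ∈ A ∖ T but 1 ∉ A ∩ T.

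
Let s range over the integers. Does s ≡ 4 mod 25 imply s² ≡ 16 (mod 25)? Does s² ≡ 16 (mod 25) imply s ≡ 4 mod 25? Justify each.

[⇐] This fails: take s = 21. Then 21² = 441 ≡ 16 (mod 25), yet 21 ≡ 21 (mod 25), not 4.

[⇒] Suppose s ≡ 4 mod 25. Write s = 25j + 4. Then (25j + 4)² = 625j² + 200j + 16 = 25(25j² + 8j) + 16, so s² ≡ 16 (mod 25).

Only the forward implication holds.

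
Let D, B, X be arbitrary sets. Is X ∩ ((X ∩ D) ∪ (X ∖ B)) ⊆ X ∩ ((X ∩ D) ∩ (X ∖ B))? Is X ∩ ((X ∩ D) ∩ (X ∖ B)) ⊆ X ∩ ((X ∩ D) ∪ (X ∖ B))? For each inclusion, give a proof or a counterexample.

(⊆) fails; (⊇) holds.

Forward inclusion. This inclusion fails. Take D = ∅, B = ∅, X = {1}; then 1 ∈ X ∩ ((X ∩ D) ∪ (X ∖ B)) but 1 ∉ X ∩ ((X ∩ D) ∩ (X ∖ B)).

Reverse inclusion. Let x ∈ X ∩ ((X ∩ D) ∩ (X ∖ B)). Then x ∈ D ∩ X and x ∉ B, from which x ∈ X ∩ ((X ∩ D) ∪ (X ∖ B)).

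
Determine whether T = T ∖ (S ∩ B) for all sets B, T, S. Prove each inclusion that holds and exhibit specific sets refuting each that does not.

Forward inclusion. This inclusion fails. Take B = {1}, T = {1}, S = {1}; then 1 ∈ T but 1 ∉ T ∖ (S ∩ B).

Reverse inclusion. Let x ∈ T ∖ (S ∩ B). Then either x ∈ T and x ∉ B, S; or x ∈ B ∩ T and x ∉ S; or x ∈ T ∩ S and x ∉ B. In each case x ∈ T, so T ∖ (S ∩ B) ⊆ T.

(⊆) fails; (⊇) holds.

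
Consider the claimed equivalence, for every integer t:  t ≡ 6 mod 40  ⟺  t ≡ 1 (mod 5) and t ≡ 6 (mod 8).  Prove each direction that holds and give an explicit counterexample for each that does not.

Both implications hold.

Forward direction. Suppose t ≡ 6 (mod 40); write t = 40j + 6. Since 5 ∣ 40, reducing mod 5 gives t ≡ 6 ≡ 1 (mod 5); since 8 ∣ 40, reducing mod 8 gives t ≡ 6 (mod 8).

Converse. If t ≡ 1 (mod 5) and t ≡ 6 (mod 8), then by the Chinese remainder theorem t ≡ 6 (mod 40). This is exactly t ≡ 6 (mod 40).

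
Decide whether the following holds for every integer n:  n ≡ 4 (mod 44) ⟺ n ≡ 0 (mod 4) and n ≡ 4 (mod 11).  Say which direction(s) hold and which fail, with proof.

(⟹) Suppose n ≡ 4 (mod 44); write n = 44j + 4. Since 4 ∣ 44, reducing mod 4 gives n ≡ 4 ≡ 0 (mod 4); since 11 ∣ 44, reducing mod 11 gives n ≡ 4 (mod 11).

(⟸) Conversely, if n ≡ 0 (mod 4) and n ≡ 4 (mod 11), then by the Chinese remainder theorem n ≡ 4 (mod 44). This is exactly n ≡ 4 (mod 44).

Equivalent; both directions hold.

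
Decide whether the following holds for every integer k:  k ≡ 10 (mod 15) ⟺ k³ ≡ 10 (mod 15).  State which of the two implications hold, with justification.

(→) Suppose k ≡ 10 (mod 15). Write k = 15j + 10. Then (15j + 10)³ = 3375j³ + 6750j² + 4500j + 1000 = 15(225j³ + 450j² + 300j + 66) + 10, so k³ ≡ 10 (mod 15).

(←) Conversely, suppose k³ ≡ 10 (mod 15). The only residue r in {0, …, 14} with r³ ≡ 10 (mod 15) is r = 10, so k ≡ 10 (mod 15).

The biconditional holds.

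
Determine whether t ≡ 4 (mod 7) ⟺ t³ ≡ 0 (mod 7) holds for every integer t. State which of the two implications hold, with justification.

(⇒) This fails: take t = 4. Then 4 ≡ 4 (mod 7), but 4³ = 64 ≡ 1 (mod 7), not 0.

(⇐) This fails: take t = 0. Then 0³ = 0 ≡ 0 (mod 7), yet 0 ≡ 0 (mod 7), not 4.

(⇒) fails and (⇐) fails.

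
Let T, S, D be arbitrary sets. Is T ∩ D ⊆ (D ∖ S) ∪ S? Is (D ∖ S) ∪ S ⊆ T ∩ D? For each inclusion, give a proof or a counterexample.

Reverse inclusion. This inclusion fails. Take T = ∅, S = {1}, D = ∅; then 1 ∈ (D ∖ S) ∪ S but 1 ∉ T ∩ D.

Forward inclusion. Let x ∈ T ∩ D. Then either x ∈ T ∩ D and x ∉ S; or x ∈ T ∩ S ∩ D. In each case x ∈ (D ∖ S) ∪ S, so T ∩ D ⊆ (D ∖ S) ∪ S.

(⊆) holds; (⊇) fails.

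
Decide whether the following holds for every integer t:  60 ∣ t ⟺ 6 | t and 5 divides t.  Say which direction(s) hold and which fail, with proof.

Not equivalent: only (⇒) holds.

(⟸) This fails: take t = 30. Both 6 ∣ 30 and 5 ∣ 30, yet 30 is not a multiple of 60 (since 30 = 0·60 + 30), so 60 ∤ 30.

(⟹) If 60 ∣ t, write t = 60q. Since 60 = 10·6, t = 6·(10q), so 6 ∣ t; and since 60 = 12·5, t = 5·(12q), so 5 ∣ t.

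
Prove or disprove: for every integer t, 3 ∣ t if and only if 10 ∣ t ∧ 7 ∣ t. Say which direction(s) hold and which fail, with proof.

(→) This fails: take t = 3. Certainly 3 ∣ 3, but 10 ∤ 3.

(←) This fails: take t = 70. Both 10 ∣ 70 and 7 ∣ 70, yet 70 is not a multiple of 3 (since 70 = 23·3 + 1), so 3 ∤ 70.

(⇒) fails and (⇐) fails.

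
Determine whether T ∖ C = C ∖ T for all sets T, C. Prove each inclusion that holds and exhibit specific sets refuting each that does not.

(⟹) This inclusion fails. Take T = {1}, C = ∅; then 1 ∈ T ∖ C but 1 ∉ C ∖ T.

(⟸) This inclusion fails. Take T = ∅, C = {1}; then 1 ∈ C ∖ T but 1 ∉ T ∖ C.

Both inclusions fail.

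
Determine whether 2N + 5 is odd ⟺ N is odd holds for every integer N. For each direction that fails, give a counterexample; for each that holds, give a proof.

(⇒) This fails: take N = 4. Then 2N + 5 = 13, which is odd, yet N = 4 is even, not odd.

(⇐) Suppose N is odd. Since 2 is even, 2N is even for every N, so 2N + 5 has the same parity as 5, which is odd. Hence 2N + 5 is odd.

Only the converse holds.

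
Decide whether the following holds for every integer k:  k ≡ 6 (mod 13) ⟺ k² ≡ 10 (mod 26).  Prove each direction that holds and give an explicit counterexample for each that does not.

(→) This fails: take k = 19. Then 19 ≡ 6 (mod 13), but 19² = 361 ≡ 23 (mod 26), not 10.

(←) This fails: take k = 20. Then 20² = 400 ≡ 10 (mod 26), yet 20 ≡ 7 (mod 13), not 6.

(⇒) fails and (⇐) fails.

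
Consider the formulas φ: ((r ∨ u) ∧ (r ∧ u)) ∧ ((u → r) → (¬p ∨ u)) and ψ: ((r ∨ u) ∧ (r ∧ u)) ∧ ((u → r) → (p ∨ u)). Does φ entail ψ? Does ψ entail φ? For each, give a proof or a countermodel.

[⇐] Assume the antecedent. If p is true, the antecedent forces (p = T, r = T, u = T), and the consequent holds there. If p is false, the antecedent forces (p = F, r = T, u = T), and the consequent holds there. Either way the consequent holds.

[⇒] Assume the antecedent. If p is true, the antecedent forces (p = T, r = T, u = T), and the consequent holds there. If p is false, the antecedent forces (p = F, r = T, u = T), and the consequent holds there. Either way the consequent holds.

Equivalent; both directions hold.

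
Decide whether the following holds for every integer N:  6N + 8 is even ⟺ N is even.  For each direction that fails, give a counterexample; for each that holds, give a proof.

(⇒) fails; (⇐) holds.

[⇒] This fails: take N = 7. Then 6N + 8 = 50, which is even, yet N = 7 is odd, not even.

[⇐] Suppose N is even. Since 6 is even, 6N is even for every N, so 6N + 8 has the same parity as 8, which is even. Hence 6N + 8 is even.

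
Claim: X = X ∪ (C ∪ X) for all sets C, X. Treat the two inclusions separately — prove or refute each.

Only the forward inclusion holds.

(⊆) Let x ∈ X. Then either x ∈ X and x ∉ C; or x ∈ C ∩ X. In each case x ∈ X ∪ (C ∪ X), so X ⊆ X ∪ (C ∪ X).

(⊇) This inclusion fails. Take C = {1}, X = ∅; then 1 ∈ X ∪ (C ∪ X) but 1 ∉ X.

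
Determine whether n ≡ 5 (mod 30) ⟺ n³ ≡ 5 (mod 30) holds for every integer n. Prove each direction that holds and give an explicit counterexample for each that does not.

Both directions hold.

(⇒) Suppose n ≡ 5 (mod 30). Write n = 30j + 5. Then (30j + 5)³ = 27000j³ + 13500j² + 2250j + 125 = 30(900j³ + 450j² + 75j + 4) + 5, so n³ ≡ 5 (mod 30).

(⇐) Conversely, suppose n³ ≡ 5 (mod 30). The only residue r in {0, …, 29} with r³ ≡ 5 (mod 30) is r = 5, so n ≡ 5 (mod 30).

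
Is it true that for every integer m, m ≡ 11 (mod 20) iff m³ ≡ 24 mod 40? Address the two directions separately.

[⇒] This fails: take m = 11. Then 11 ≡ 11 (mod 20), but 11³ = 1331 ≡ 11 (mod 40), not 24.

[⇐] This fails: take m = 4. Then 4³ = 64 ≡ 24 (mod 40), yet 4 ≡ 4 (mod 20), not 11.

Neither implication holds.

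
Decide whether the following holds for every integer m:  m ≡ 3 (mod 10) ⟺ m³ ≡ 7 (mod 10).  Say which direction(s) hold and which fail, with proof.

Both directions hold; the statement is true.

(⇐) Suppose m³ ≡ 7 (mod 10). The only residue r in {0, …, 9} with r³ ≡ 7 (mod 10) is r = 3, so m ≡ 3 (mod 10).

(⇒) Suppose m ≡ 3 (mod 10). Write m = 10j + 3. Then (10j + 3)³ = 1000j³ + 900j² + 270j + 27 = 10(100j³ + 90j² + 27j + 2) + 7, so m³ ≡ 7 (mod 10).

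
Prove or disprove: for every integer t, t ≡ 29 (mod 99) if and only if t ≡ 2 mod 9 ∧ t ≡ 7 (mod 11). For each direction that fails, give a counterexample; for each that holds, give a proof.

(⟹) Suppose t ≡ 29 (mod 99); write t = 99j + 29. Since 9 ∣ 99, reducing mod 9 gives t ≡ 29 ≡ 2 (mod 9); since 11 ∣ 99, reducing mod 11 gives t ≡ 29 ≡ 7 (mod 11).

(⟸) Conversely, if t ≡ 2 (mod 9) and t ≡ 7 (mod 11), then by the Chinese remainder theorem t ≡ 29 (mod 99). This is exactly t ≡ 29 (mod 99).

Equivalent; both directions hold.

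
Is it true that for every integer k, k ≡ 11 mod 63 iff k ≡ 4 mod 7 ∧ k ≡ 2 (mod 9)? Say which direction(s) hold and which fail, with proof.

The biconditional holds.

Forward direction. Suppose k ≡ 11 (mod 63); write k = 63j + 11. Since 7 ∣ 63, reducing mod 7 gives k ≡ 11 ≡ 4 (mod 7); since 9 ∣ 63, reducing mod 9 gives k ≡ 11 ≡ 2 (mod 9).

Converse. If k ≡ 4 (mod 7) and k ≡ 2 (mod 9), then by the Chinese remainder theorem k ≡ 11 (mod 63). This is exactly k ≡ 11 (mod 63).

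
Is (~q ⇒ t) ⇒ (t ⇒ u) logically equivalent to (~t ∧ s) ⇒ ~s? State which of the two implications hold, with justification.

(⇒) This fails. Under q = F, s = T, t = F, u = F, the left side is true but the right side is false.

(⇐) This fails. Under q = F, s = F, t = T, u = F, the left side is false but the right side is true.

Neither direction holds.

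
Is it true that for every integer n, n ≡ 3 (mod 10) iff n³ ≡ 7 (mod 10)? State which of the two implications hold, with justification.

(⟹) Suppose n ≡ 3 (mod 10). Write n = 10j + 3. Then (10j + 3)³ = 1000j³ + 900j² + 270j + 27 = 10(100j³ + 90j² + 27j + 2) + 7, so n³ ≡ 7 (mod 10).

(⟸) Conversely, suppose n³ ≡ 7 (mod 10). The only residue r in {0, …, 9} with r³ ≡ 7 (mod 10) is r = 3, so n ≡ 3 (mod 10).

Both directions hold.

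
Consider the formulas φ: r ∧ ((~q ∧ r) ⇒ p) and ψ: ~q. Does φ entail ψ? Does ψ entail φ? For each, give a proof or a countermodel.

(→) This fails. Under p = F, q = T, r = T, the left side is true but the right side is false.

(←) This fails. Under p = F, q = F, r = F, the left side is false but the right side is true.

Neither implication holds.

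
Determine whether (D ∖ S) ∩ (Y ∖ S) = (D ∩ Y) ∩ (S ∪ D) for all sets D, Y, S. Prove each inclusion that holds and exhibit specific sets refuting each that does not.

(⟸) This inclusion fails. Take D = {1}, Y = {1}, S = {1}; then 1 ∈ (D ∩ Y) ∩ (S ∪ D) but 1 ∉ (D ∖ S) ∩ (Y ∖ S).

(⟹) Let x ∈ (D ∖ S) ∩ (Y ∖ S). Then x ∈ D ∩ Y and x ∉ S, from which x ∈ (D ∩ Y) ∩ (S ∪ D).

Only the forward inclusion holds.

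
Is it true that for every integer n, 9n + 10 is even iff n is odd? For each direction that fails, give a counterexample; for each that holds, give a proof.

Both directions fail.

(→) This fails: n = 2 gives 9n + 10 = 28, which is even, but 2 is even, not odd.

(←) This also fails: n = 1 is odd, but 9n + 10 = 19 is odd, not even.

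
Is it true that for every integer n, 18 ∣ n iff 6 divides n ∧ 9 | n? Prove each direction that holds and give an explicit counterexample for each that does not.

The biconditional holds.

(⇒) If 18 ∣ n, write n = 18q. Since 18 = 3·6, n = 6·(3q), so 6 ∣ n; and since 18 = 2·9, n = 9·(2q), so 9 ∣ n.

(⇐) Suppose 6 ∣ n and 9 ∣ n. Any common multiple of 6 and 9 is a multiple of their lcm; here lcm(6, 9) = 6·9/gcd(6, 9) = 54/3 = 18, so 18 ∣ n.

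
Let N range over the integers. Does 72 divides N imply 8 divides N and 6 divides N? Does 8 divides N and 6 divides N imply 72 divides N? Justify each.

The forward direction holds; the converse fails.

(→) If 72 ∣ N, write N = 72q. Since 72 = 9·8, N = 8·(9q), so 8 ∣ N; and since 72 = 12·6, N = 6·(12q), so 6 ∣ N.

(←) This fails: take N = 24. Both 8 ∣ 24 and 6 ∣ 24, yet 24 is not a multiple of 72 (since 24 = 0·72 + 24), so 72 ∤ 24.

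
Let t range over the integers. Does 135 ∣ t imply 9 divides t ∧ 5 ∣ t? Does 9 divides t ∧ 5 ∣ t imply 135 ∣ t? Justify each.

[⇐] This fails: take t = 45. Both 9 ∣ 45 and 5 ∣ 45, yet 45 is not a multiple of 135 (since 45 = 0·135 + 45), so 135 ∤ 45.

[⇒] If 135 ∣ t, write t = 135q. Since 135 = 15·9, t = 9·(15q), so 9 ∣ t; and since 135 = 27·5, t = 5·(27q), so 5 ∣ t.

(⇒) holds; (⇐) fails.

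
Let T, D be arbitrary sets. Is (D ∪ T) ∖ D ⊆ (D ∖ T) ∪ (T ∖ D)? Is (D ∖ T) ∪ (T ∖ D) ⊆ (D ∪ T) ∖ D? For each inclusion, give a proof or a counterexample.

The sets are not equal: only the forward inclusion holds.

(⊇) This inclusion fails. Take T = ∅, D = {1}; then 1 ∈ (D ∖ T) ∪ (T ∖ D) but 1 ∉ (D ∪ T) ∖ D.

(⊆) Let x ∈ (D ∪ T) ∖ D. Then x ∈ T and x ∉ D, from which x ∈ (D ∖ T) ∪ (T ∖ D).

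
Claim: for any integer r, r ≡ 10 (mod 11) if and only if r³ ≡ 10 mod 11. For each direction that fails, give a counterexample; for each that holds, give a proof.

(→) Suppose r ≡ 10 (mod 11). Write r = 11j + 10. Then (11j + 10)³ = 1331j³ + 3630j² + 3300j + 1000 = 11(121j³ + 330j² + 300j + 90) + 10, so r³ ≡ 10 (mod 11).

(←) Conversely, suppose r³ ≡ 10 (mod 11). The only residue r in {0, …, 10} with r³ ≡ 10 (mod 11) is r = 10, so r ≡ 10 (mod 11).

Both implications hold.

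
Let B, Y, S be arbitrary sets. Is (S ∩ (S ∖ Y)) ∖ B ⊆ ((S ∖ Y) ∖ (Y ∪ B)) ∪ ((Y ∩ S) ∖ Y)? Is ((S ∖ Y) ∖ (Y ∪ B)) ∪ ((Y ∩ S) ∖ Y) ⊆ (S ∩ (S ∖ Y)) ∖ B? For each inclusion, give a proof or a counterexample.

Both inclusions hold; the sets are equal.

(⊆) Let x ∈ (S ∩ (S ∖ Y)) ∖ B. Then x ∈ S and x ∉ B, Y, from which x ∈ ((S ∖ Y) ∖ (Y ∪ B)) ∪ ((Y ∩ S) ∖ Y).

(⊇) Let x ∈ ((S ∖ Y) ∖ (Y ∪ B)) ∪ ((Y ∩ S) ∖ Y). Then x ∈ S and x ∉ B, Y, from which x ∈ (S ∩ (S ∖ Y)) ∖ B.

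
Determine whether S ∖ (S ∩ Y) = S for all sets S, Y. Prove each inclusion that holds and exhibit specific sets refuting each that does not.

Only the forward inclusion holds.

Reverse inclusion. This inclusion fails. Take S = {1}, Y = {1}; then 1 ∈ S but 1 ∉ S ∖ (S ∩ Y).

Forward inclusion. Let x ∈ S ∖ (S ∩ Y). Then x ∈ S and x ∉ Y, from which x ∈ S.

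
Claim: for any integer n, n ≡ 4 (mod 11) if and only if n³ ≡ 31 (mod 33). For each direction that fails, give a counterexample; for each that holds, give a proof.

The forward direction fails; the converse holds.

Converse. The residues r modulo 33 with r³ ≡ 31 (mod 33) are exactly {4}, and each is ≡ 4 (mod 11).

Forward direction. This fails: take n = 15. Then 15 ≡ 4 (mod 11), but 15³ = 3375 ≡ 9 (mod 33), not 31.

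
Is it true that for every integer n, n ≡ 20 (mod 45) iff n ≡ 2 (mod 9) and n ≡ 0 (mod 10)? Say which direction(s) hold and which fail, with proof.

Only the reverse direction holds.

Converse. If n ≡ 2 (mod 9) and n ≡ 0 (mod 10), then by the Chinese remainder theorem n ≡ 20 (mod 90). Since 20 ≡ 20 (mod 45) and 45 ∣ 90, we get n ≡ 20 (mod 45).

Forward direction. This fails: n = 65 gives 65 ≡ 20 (mod 45) but 65 ≡ 5 (mod 10), so the conjunction on the right does not hold.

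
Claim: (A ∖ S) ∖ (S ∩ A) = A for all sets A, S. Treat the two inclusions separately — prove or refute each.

(⊆) holds; (⊇) fails.

Forward inclusion. Let x ∈ (A ∖ S) ∖ (S ∩ A). Then x ∈ A and x ∉ S, from which x ∈ A.

Reverse inclusion. This inclusion fails. Take A = {1}, S = {1}; then 1 ∈ A but 1 ∉ (A ∖ S) ∖ (S ∩ A).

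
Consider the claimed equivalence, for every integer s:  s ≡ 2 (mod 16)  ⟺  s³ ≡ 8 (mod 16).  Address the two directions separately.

Not equivalent: only (⇒) holds.

(⟸) This fails: take s = 6. Then 6³ = 216 ≡ 8 (mod 16), yet 6 ≡ 6 (mod 16), not 2.

(⟹) Suppose s ≡ 2 (mod 16). Write s = 16j + 2. Then (16j + 2)³ = 4096j³ + 1536j² + 192j + 8 = 16(256j³ + 96j² + 12j) + 8, so s³ ≡ 8 (mod 16).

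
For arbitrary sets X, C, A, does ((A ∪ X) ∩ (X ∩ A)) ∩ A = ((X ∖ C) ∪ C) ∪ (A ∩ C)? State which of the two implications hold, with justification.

The sets are not equal: only the forward inclusion holds.

(⟹) Let x ∈ ((A ∪ X) ∩ (X ∩ A)) ∩ A. Then either x ∈ X ∩ A and x ∉ C; or x ∈ X ∩ C ∩ A. In each case x ∈ ((X ∖ C) ∪ C) ∪ (A ∩ C), so ((A ∪ X) ∩ (X ∩ A)) ∩ A ⊆ ((X ∖ C) ∪ C) ∪ (A ∩ C).

(⟸) This inclusion fails. Take X = {1}, C = ∅, A = ∅; then 1 ∈ ((X ∖ C) ∪ C) ∪ (A ∩ C) but 1 ∉ ((A ∪ X) ∩ (X ∩ A)) ∩ A.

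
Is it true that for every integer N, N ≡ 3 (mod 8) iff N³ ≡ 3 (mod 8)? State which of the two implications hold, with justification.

Equivalent; both directions hold.

(⟹) Suppose N ≡ 3 (mod 8). Write N = 8j + 3. Then (8j + 3)³ = 512j³ + 576j² + 216j + 27 = 8(64j³ + 72j² + 27j + 3) + 3, so N³ ≡ 3 (mod 8).

(⟸) For the converse, argue contrapositively. If N ≢ 3 (mod 8), then N is congruent to one of 0, 1, 2, 4, 5, 6, 7 modulo 8, and these give N³ ≡ 0, 1, 0, 0, 5, 0, 7 respectively — never 3.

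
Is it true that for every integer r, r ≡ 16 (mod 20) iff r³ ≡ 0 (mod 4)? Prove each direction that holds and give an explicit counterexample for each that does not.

(⟹) Suppose r ≡ 16 (mod 20). Then r³ ≡ 16³ = 4096 (mod 20), and since 4 ∣ 20, also r³ ≡ 0 (mod 4).

(⟸) This fails: take r = 0. Then 0³ = 0 ≡ 0 (mod 4), yet 0 ≡ 0 (mod 20), not 16.

Only the forward direction holds.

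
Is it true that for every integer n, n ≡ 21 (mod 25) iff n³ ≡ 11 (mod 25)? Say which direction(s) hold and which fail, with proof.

The biconditional holds.

[⇒] Suppose n ≡ 21 (mod 25). Write n = 25j + 21. Then (25j + 21)³ = 15625j³ + 39375j² + 33075j + 9261 = 25(625j³ + 1575j² + 1323j + 370) + 11, so n³ ≡ 11 (mod 25).

[⇐] Conversely, suppose n³ ≡ 11 (mod 25). The only residue r in {0, …, 24} with r³ ≡ 11 (mod 25) is r = 21, so n ≡ 21 (mod 25).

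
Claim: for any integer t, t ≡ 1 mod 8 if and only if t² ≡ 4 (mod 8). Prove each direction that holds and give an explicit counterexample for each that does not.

(⇒) fails and (⇐) fails.

[⇒] This fails: take t = 1. Then 1 ≡ 1 (mod 8), but 1² = 1 ≡ 1 (mod 8), not 4.

[⇐] This fails: take t = 2. Then 2² = 4 ≡ 4 (mod 8), yet 2 ≡ 2 (mod 8), not 1.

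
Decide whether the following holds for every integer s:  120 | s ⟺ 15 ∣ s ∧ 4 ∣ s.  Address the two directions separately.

(→) If 120 ∣ s, write s = 120q. Since 120 = 8·15, s = 15·(8q), so 15 ∣ s; and since 120 = 30·4, s = 4·(30q), so 4 ∣ s.

(←) This fails: take s = 60. Both 15 ∣ 60 and 4 ∣ 60, yet 60 is not a multiple of 120 (since 60 = 0·120 + 60), so 120 ∤ 60.

Only the forward direction holds.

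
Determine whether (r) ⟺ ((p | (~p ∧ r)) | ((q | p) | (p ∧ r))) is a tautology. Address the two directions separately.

Only the forward implication holds.

(←) This fails. Under p = T, r = F, q = F, the left side is false but the right side is true.

(→) Assume the antecedent. If p is true, the consequent reduces to true regardless of the other variables. If p is false, the antecedent forces (p = F, r = T, q = F) or (p = F, r = T, q = T), and the consequent holds there. Either way the consequent holds.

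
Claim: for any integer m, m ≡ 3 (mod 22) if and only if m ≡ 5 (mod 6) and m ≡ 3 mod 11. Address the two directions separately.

(⟹) This fails: m = 25 gives 25 ≡ 3 (mod 22) but 25 ≡ 1 (mod 6), so the conjunction on the right does not hold.

(⟸) Conversely, if m ≡ 5 (mod 6) and m ≡ 3 (mod 11), then by the Chinese remainder theorem m ≡ 47 (mod 66). Since 47 ≡ 3 (mod 22) and 22 ∣ 66, we get m ≡ 3 (mod 22).

Only the converse holds.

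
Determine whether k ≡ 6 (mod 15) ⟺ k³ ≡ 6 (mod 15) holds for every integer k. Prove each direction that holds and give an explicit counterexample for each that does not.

The biconditional holds.

Converse. Suppose k³ ≡ 6 (mod 15). The only residue r in {0, …, 14} with r³ ≡ 6 (mod 15) is r = 6, so k ≡ 6 (mod 15).

Forward direction. Suppose k ≡ 6 (mod 15). Write k = 15j + 6. Then (15j + 6)³ = 3375j³ + 4050j² + 1620j + 216 = 15(225j³ + 270j² + 108j + 14) + 6, so k³ ≡ 6 (mod 15).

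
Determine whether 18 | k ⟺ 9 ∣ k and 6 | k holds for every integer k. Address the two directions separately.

The biconditional holds.

(⟸) Suppose 9 ∣ k and 6 ∣ k. Any common multiple of 9 and 6 is a multiple of their lcm; here lcm(9, 6) = 9·6/gcd(9, 6) = 54/3 = 18, so 18 ∣ k.

(⟹) If 18 ∣ k, write k = 18q. Since 18 = 2·9, k = 9·(2q), so 9 ∣ k; and since 18 = 3·6, k = 6·(3q), so 6 ∣ k.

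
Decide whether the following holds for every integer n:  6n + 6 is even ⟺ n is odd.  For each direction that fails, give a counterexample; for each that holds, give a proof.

Not equivalent: only (⇐) holds.

Forward direction. This fails: take n = 2. Then 6n + 6 = 18, which is even, yet n = 2 is even, not odd.

Converse. Suppose n is odd. Since 6 is even, 6n is even for every n, so 6n + 6 has the same parity as 6, which is even. Hence 6n + 6 is even.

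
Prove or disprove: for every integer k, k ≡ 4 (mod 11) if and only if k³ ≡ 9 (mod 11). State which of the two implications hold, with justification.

(←) Suppose k³ ≡ 9 (mod 11). The only residue r in {0, …, 10} with r³ ≡ 9 (mod 11) is r = 4, so k ≡ 4 (mod 11).

(→) Suppose k ≡ 4 (mod 11). Write k = 11j + 4. Then (11j + 4)³ = 1331j³ + 1452j² + 528j + 64 = 11(121j³ + 132j² + 48j + 5) + 9, so k³ ≡ 9 (mod 11).

Equivalent; both directions hold.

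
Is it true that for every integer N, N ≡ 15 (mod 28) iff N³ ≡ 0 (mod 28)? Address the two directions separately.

(⇒) fails and (⇐) fails.

Forward direction. This fails: take N = 15. Then 15 ≡ 15 (mod 28), but 15³ = 3375 ≡ 15 (mod 28), not 0.

Converse. This fails: take N = 0. Then 0³ = 0 ≡ 0 (mod 28), yet 0 ≡ 0 (mod 28), not 15.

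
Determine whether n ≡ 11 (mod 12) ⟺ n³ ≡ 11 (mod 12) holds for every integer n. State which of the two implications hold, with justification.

Equivalent; both directions hold.

(⇒) Suppose n ≡ 11 (mod 12). Write n = 12j + 11. Then (12j + 11)³ = 1728j³ + 4752j² + 4356j + 1331 = 12(144j³ + 396j² + 363j + 110) + 11, so n³ ≡ 11 (mod 12).

(⇐) Conversely, suppose n³ ≡ 11 (mod 12). The only residue r in {0, …, 11} with r³ ≡ 11 (mod 12) is r = 11, so n ≡ 11 (mod 12).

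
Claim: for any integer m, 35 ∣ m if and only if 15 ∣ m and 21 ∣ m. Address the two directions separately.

The forward direction fails; the converse holds.

(←) Suppose 15 ∣ m and 21 ∣ m. Any common multiple of 15 and 21 is a multiple of their lcm; here lcm(15, 21) = 15·21/gcd(15, 21) = 315/3 = 105, so 105 ∣ m. Since 35 ∣ 105, it follows that 35 ∣ m.

(→) This fails: take m = 35. Certainly 35 ∣ 35, but 15 ∤ 35.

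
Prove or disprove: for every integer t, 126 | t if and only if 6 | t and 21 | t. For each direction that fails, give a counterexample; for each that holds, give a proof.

[⇐] This fails: take t = 42. Both 6 ∣ 42 and 21 ∣ 42, yet 42 is not a multiple of 126 (since 42 = 0·126 + 42), so 126 ∤ 42.

[⇒] If 126 ∣ t, write t = 126q. Since 126 = 21·6, t = 6·(21q), so 6 ∣ t; and since 126 = 6·21, t = 21·(6q), so 21 ∣ t.

Only the forward implication holds.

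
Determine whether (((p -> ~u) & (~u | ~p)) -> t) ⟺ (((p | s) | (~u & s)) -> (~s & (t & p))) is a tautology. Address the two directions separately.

Both directions fail.

(⟹) This fails. Under p = T, u = T, s = F, t = F, the left side is true but the right side is false.

(⟸) This fails. Under p = F, u = F, s = F, t = F, the left side is false but the right side is true.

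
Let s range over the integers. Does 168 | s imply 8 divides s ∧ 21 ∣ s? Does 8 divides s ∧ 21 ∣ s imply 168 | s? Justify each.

Both directions hold; the statement is true.

[⇒] If 168 ∣ s, write s = 168q. Since 168 = 21·8, s = 8·(21q), so 8 ∣ s; and since 168 = 8·21, s = 21·(8q), so 21 ∣ s.

[⇐] Suppose 8 ∣ s and 21 ∣ s. Any common multiple of 8 and 21 is a multiple of their lcm; here gcd(8, 21) = 1, so lcm(8, 21) = 8·21 = 168, so 168 ∣ s.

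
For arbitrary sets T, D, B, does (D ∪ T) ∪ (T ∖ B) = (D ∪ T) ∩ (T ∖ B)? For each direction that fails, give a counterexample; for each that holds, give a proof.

(⟹) This inclusion fails. Take T = ∅, D = {1}, B = ∅; then 1 ∈ (D ∪ T) ∪ (T ∖ B) but 1 ∉ (D ∪ T) ∩ (T ∖ B).

(⟸) Let x ∈ (D ∪ T) ∩ (T ∖ B). Then either x ∈ T and x ∉ D, B; or x ∈ T ∩ D and x ∉ B. In each case x ∈ (D ∪ T) ∪ (T ∖ B), so (D ∪ T) ∩ (T ∖ B) ⊆ (D ∪ T) ∪ (T ∖ B).

Only the reverse inclusion holds.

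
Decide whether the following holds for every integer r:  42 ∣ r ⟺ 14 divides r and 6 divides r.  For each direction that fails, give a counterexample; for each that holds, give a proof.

Both directions hold.

(⇒) If 42 ∣ r, write r = 42q. Since 42 = 3·14, r = 14·(3q), so 14 ∣ r; and since 42 = 7·6, r = 6·(7q), so 6 ∣ r.

(⇐) Suppose 14 ∣ r and 6 ∣ r. Any common multiple of 14 and 6 is a multiple of their lcm; here lcm(14, 6) = 14·6/gcd(14, 6) = 84/2 = 42, so 42 ∣ r.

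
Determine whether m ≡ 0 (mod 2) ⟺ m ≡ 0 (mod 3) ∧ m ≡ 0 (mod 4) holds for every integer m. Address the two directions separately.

The forward direction fails; the converse holds.

(⇒) This fails: m = 2 gives 2 ≡ 0 (mod 2) but 2 ≡ 2 (mod 3), so the conjunction on the right does not hold.

(⇐) Conversely, if m ≡ 0 (mod 3) and m ≡ 0 (mod 4), then by the Chinese remainder theorem m ≡ 0 (mod 12). Since 0 ≡ 0 (mod 2) and 2 ∣ 12, we get m ≡ 0 (mod 2).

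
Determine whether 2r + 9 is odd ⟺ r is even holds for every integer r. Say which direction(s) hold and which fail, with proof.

[⇒] This fails: take r = 3. Then 2r + 9 = 15, which is odd, yet r = 3 is odd, not even.

[⇐] Suppose r is even. Since 2 is even, 2r is even for every r, so 2r + 9 has the same parity as 9, which is odd. Hence 2r + 9 is odd.

Only the converse holds.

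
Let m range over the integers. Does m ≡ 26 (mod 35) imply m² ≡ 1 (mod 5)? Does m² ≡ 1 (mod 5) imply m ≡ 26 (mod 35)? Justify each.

Only the forward direction holds.

[⇒] Suppose m ≡ 26 (mod 35). Then m² ≡ 26² = 676 (mod 35), and since 5 ∣ 35, also m² ≡ 1 (mod 5).

[⇐] This fails: take m = 1. Then 1² = 1 ≡ 1 (mod 5), yet 1 ≡ 1 (mod 35), not 26.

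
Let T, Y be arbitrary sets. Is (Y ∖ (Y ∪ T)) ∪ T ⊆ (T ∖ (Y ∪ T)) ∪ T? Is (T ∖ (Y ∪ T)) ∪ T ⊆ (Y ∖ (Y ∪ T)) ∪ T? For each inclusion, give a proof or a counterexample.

Both inclusions hold.

(⊆) Let x ∈ (Y ∖ (Y ∪ T)) ∪ T. Then either x ∈ T and x ∉ Y; or x ∈ T ∩ Y. In each case x ∈ (T ∖ (Y ∪ T)) ∪ T, so (Y ∖ (Y ∪ T)) ∪ T ⊆ (T ∖ (Y ∪ T)) ∪ T.

(⊇) Let x ∈ (T ∖ (Y ∪ T)) ∪ T. Then either x ∈ T and x ∉ Y; or x ∈ T ∩ Y. In each case x ∈ (Y ∖ (Y ∪ T)) ∪ T, so (T ∖ (Y ∪ T)) ∪ T ⊆ (Y ∖ (Y ∪ T)) ∪ T.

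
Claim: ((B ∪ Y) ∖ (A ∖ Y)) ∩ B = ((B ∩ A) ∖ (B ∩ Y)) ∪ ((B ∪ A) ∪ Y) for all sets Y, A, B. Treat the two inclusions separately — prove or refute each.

(⊆) Let x ∈ ((B ∪ Y) ∖ (A ∖ Y)) ∩ B. Then either x ∈ B and x ∉ Y, A; or x ∈ Y ∩ B and x ∉ A; or x ∈ Y ∩ A ∩ B. In each case x ∈ ((B ∩ A) ∖ (B ∩ Y)) ∪ ((B ∪ A) ∪ Y), so ((B ∪ Y) ∖ (A ∖ Y)) ∩ B ⊆ ((B ∩ A) ∖ (B ∩ Y)) ∪ ((B ∪ A) ∪ Y).

(⊇) This inclusion fails. Take Y = {1}, A = ∅, B = ∅; then 1 ∈ ((B ∩ A) ∖ (B ∩ Y)) ∪ ((B ∪ A) ∪ Y) but 1 ∉ ((B ∪ Y) ∖ (A ∖ Y)) ∩ B.

Only the forward inclusion holds.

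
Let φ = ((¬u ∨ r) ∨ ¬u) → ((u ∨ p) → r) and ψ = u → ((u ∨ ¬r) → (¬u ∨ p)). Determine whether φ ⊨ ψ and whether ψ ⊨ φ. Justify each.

(⇒) This fails. Under p = F, r = F, u = T, the left side is true but the right side is false.

(⇐) This fails. Under p = T, r = F, u = F, the left side is false but the right side is true.

Neither direction holds.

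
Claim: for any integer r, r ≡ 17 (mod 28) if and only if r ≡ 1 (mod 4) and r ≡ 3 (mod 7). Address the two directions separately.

Both directions hold.

Converse. If r ≡ 1 (mod 4) and r ≡ 3 (mod 7), then by the Chinese remainder theorem r ≡ 17 (mod 28). This is exactly r ≡ 17 (mod 28).

Forward direction. Suppose r ≡ 17 (mod 28); write r = 28j + 17. Since 4 ∣ 28, reducing mod 4 gives r ≡ 17 ≡ 1 (mod 4); since 7 ∣ 28, reducing mod 7 gives r ≡ 17 ≡ 3 (mod 7).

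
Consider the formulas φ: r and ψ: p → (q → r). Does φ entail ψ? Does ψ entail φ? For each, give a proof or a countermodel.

[⇒] Assume the antecedent. If q is true, the antecedent forces (q = T, r = T, p = F) or (q = T, r = T, p = T), and p → (q → r) holds there. If q is false, p → (q → r) reduces to true regardless of the other variables. Either way p → (q → r) holds.

[⇐] This fails. Under q = F, r = F, p = F, the left side is false but the right side is true.

Only the forward direction holds.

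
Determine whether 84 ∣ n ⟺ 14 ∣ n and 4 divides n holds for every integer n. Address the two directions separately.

(⇒) If 84 ∣ n, write n = 84q. Since 84 = 6·14, n = 14·(6q), so 14 ∣ n; and since 84 = 21·4, n = 4·(21q), so 4 ∣ n.

(⇐) This fails: take n = 28. Both 14 ∣ 28 and 4 ∣ 28, yet 28 is not a multiple of 84 (since 28 = 0·84 + 28), so 84 ∤ 28.

(⇒) holds; (⇐) fails.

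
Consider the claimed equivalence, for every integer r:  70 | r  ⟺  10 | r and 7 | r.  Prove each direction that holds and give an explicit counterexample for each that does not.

Both directions hold; the statement is true.

(←) Suppose 10 ∣ r and 7 ∣ r. Any common multiple of 10 and 7 is a multiple of their lcm; here gcd(10, 7) = 1, so lcm(10, 7) = 10·7 = 70, so 70 ∣ r.

(→) If 70 ∣ r, write r = 70q. Since 70 = 7·10, r = 10·(7q), so 10 ∣ r; and since 70 = 10·7, r = 7·(10q), so 7 ∣ r.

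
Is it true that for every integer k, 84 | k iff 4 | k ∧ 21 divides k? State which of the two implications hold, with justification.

Forward direction. If 84 ∣ k, write k = 84q. Since 84 = 21·4, k = 4·(21q), so 4 ∣ k; and since 84 = 4·21, k = 21·(4q), so 21 ∣ k.

Converse. Suppose 4 ∣ k and 21 ∣ k. Any common multiple of 4 and 21 is a multiple of their lcm; here gcd(4, 21) = 1, so lcm(4, 21) = 4·21 = 84, so 84 ∣ k.

Both directions hold; the statement is true.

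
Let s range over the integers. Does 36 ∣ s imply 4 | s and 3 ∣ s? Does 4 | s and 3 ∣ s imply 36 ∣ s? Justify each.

(⇒) holds; (⇐) fails.

(→) If 36 ∣ s, write s = 36q. Since 36 = 9·4, s = 4·(9q), so 4 ∣ s; and since 36 = 12·3, s = 3·(12q), so 3 ∣ s.

(←) This fails: take s = 12. Both 4 ∣ 12 and 3 ∣ 12, yet 12 is not a multiple of 36 (since 12 = 0·36 + 12), so 36 ∤ 12.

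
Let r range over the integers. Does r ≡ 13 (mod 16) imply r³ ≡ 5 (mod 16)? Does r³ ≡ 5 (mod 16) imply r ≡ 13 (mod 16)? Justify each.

The biconditional holds.

(⟹) Suppose r ≡ 13 (mod 16). Write r = 16j + 13. Then (16j + 13)³ = 4096j³ + 9984j² + 8112j + 2197 = 16(256j³ + 624j² + 507j + 137) + 5, so r³ ≡ 5 (mod 16).

(⟸) Conversely, suppose r³ ≡ 5 (mod 16). The only residue r in {0, …, 15} with r³ ≡ 5 (mod 16) is r = 13, so r ≡ 13 (mod 16).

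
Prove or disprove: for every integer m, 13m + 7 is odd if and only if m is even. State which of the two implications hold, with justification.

[⇒] Suppose 13m + 7 is odd. Since 13 is odd, 13m and m have the same parity, so 13m + 7 ≡ m + 7 (mod 2). As 7 is odd, 13m + 7 is odd exactly when m is even. Thus m is even.

[⇐] Conversely, suppose m is even; write m = 2j. Then 13m + 7 = 13·(2j) + 7 = 2·13j + 7, which is odd.

Both directions hold.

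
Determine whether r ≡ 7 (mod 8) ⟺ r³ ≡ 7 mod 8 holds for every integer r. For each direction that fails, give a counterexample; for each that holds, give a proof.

(→) Suppose r ≡ 7 (mod 8). Write r = 8j + 7. Then (8j + 7)³ = 512j³ + 1344j² + 1176j + 343 = 8(64j³ + 168j² + 147j + 42) + 7, so r³ ≡ 7 (mod 8).

(←) Conversely, suppose r³ ≡ 7 (mod 8). The only residue r in {0, …, 7} with r³ ≡ 7 (mod 8) is r = 7, so r ≡ 7 (mod 8).

Equivalent; both directions hold.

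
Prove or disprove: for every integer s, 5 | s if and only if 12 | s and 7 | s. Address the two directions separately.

(→) This fails: take s = 5. Certainly 5 ∣ 5, but 12 ∤ 5.

(←) This fails: take s = 84. Both 12 ∣ 84 and 7 ∣ 84, yet 84 is not a multiple of 5 (since 84 = 16·5 + 4), so 5 ∤ 84.

Both directions fail.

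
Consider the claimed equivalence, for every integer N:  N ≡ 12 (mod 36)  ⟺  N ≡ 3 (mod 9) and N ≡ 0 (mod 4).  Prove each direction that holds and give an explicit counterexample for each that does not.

Forward direction. Suppose N ≡ 12 (mod 36); write N = 36j + 12. Since 9 ∣ 36, reducing mod 9 gives N ≡ 12 ≡ 3 (mod 9); since 4 ∣ 36, reducing mod 4 gives N ≡ 12 ≡ 0 (mod 4).

Converse. If N ≡ 3 (mod 9) and N ≡ 0 (mod 4), then by the Chinese remainder theorem N ≡ 12 (mod 36). This is exactly N ≡ 12 (mod 36).

Equivalent; both directions hold.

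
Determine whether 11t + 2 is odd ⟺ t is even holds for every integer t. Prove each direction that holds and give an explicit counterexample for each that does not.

(→) This fails: t = 3 gives 11t + 2 = 35, which is odd, but 3 is odd, not even.

(←) This also fails: t = 2 is even, but 11t + 2 = 24 is even, not odd.

Both directions fail.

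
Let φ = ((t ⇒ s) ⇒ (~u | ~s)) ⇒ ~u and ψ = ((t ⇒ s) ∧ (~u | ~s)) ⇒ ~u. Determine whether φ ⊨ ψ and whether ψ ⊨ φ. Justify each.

(⟹) Assume the antecedent. If s is true, ((t ⇒ s) ∧ (~u | ~s)) ⇒ ~u reduces to true regardless of the other variables. If s is false, the antecedent forces (t = F, s = F, u = F) or (t = T, s = F, u = F), and ((t ⇒ s) ∧ (~u | ~s)) ⇒ ~u holds there. Either way ((t ⇒ s) ∧ (~u | ~s)) ⇒ ~u holds.

(⟸) This fails. Under t = T, s = F, u = T, the left side is false but the right side is true.

(⇒) holds; (⇐) fails.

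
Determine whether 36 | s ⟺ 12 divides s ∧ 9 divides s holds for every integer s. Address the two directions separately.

(←) Suppose 12 ∣ s and 9 ∣ s. Any common multiple of 12 and 9 is a multiple of their lcm; here lcm(12, 9) = 12·9/gcd(12, 9) = 108/3 = 36, so 36 ∣ s.

(→) If 36 ∣ s, write s = 36q. Since 36 = 3·12, s = 12·(3q), so 12 ∣ s; and since 36 = 4·9, s = 9·(4q), so 9 ∣ s.

Both directions hold.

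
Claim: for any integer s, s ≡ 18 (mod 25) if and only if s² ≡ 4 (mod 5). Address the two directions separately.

(⇒) Suppose s ≡ 18 (mod 25). Then s² ≡ 18² = 324 (mod 25), and since 5 ∣ 25, also s² ≡ 4 (mod 5).

(⇐) This fails: take s = 2. Then 2² = 4 ≡ 4 (mod 5), yet 2 ≡ 2 (mod 25), not 18.

(⇒) holds; (⇐) fails.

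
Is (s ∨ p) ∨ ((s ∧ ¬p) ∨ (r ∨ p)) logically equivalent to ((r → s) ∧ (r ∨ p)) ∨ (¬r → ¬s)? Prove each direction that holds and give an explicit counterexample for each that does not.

Neither implication holds.

(⇒) This fails. Under r = F, p = F, s = T, the left side is true but the right side is false.

(⇐) This fails. Under r = F, p = F, s = F, the left side is false but the right side is true.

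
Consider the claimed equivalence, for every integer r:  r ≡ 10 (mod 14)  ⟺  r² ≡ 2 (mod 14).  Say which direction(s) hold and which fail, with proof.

Only the forward direction holds.

(→) Suppose r ≡ 10 (mod 14). Write r = 14j + 10. Then (14j + 10)² = 196j² + 280j + 100 = 14(14j² + 20j + 7) + 2, so r² ≡ 2 (mod 14).

(←) This fails: take r = 4. Then 4² = 16 ≡ 2 (mod 14), yet 4 ≡ 4 (mod 14), not 10.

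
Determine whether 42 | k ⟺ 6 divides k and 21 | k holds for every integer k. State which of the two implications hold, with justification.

[⇐] Suppose 6 ∣ k and 21 ∣ k. Any common multiple of 6 and 21 is a multiple of their lcm; here lcm(6, 21) = 6·21/gcd(6, 21) = 126/3 = 42, so 42 ∣ k.

[⇒] If 42 ∣ k, write k = 42q. Since 42 = 7·6, k = 6·(7q), so 6 ∣ k; and since 42 = 2·21, k = 21·(2q), so 21 ∣ k.

Both directions hold.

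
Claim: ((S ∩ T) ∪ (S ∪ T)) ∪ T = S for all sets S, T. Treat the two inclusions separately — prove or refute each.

(⊆) This inclusion fails. Take S = ∅, T = {1}; then 1 ∈ ((S ∩ T) ∪ (S ∪ T)) ∪ T but 1 ∉ S.

(⊇) Let x ∈ S. Then either x ∈ S and x ∉ T; or x ∈ S ∩ T. In each case x ∈ ((S ∩ T) ∪ (S ∪ T)) ∪ T, so S ⊆ ((S ∩ T) ∪ (S ∪ T)) ∪ T.

Only the reverse inclusion holds.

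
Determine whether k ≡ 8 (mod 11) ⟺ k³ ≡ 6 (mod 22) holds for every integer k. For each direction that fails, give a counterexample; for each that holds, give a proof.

Only the reverse direction holds.

[⇒] This fails: take k = 19. Then 19 ≡ 8 (mod 11), but 19³ = 6859 ≡ 17 (mod 22), not 6.

[⇐] Conversely, the residues r modulo 22 with r³ ≡ 6 (mod 22) are exactly {8}, and each is ≡ 8 (mod 11).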